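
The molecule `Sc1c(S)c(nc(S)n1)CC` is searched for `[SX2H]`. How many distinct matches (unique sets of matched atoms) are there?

[SX2H] is the SMARTS for a thiol: an aliphatic sulfur with two connections, one being H.
The molecule carries 3 separate instances of a thiol (-SH) meeting every constraint; each maps to a distinct set of atoms, giving 3 matches.

3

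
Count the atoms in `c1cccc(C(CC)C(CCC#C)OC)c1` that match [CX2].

2

The query [CX2] means: C with X2: aliphatic carbon with exactly 2 total connections.
Check the 16 heavy atoms by environment: 7× C (X4) → no; 2× C (X2) → match; 6× c (aromatic, X3) → no; 1× O (X2) → no.
That gives 2 matching atoms.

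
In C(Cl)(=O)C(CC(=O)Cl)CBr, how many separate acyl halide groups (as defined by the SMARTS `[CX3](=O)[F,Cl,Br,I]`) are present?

[CX3](=O)[F,Cl,Br,I] is the SMARTS for an acyl halide: a carbonyl carbon bonded to a halogen.
The molecule carries 2 separate instances of an acyl chloride (-C(=O)Cl) meeting every constraint; each maps to a distinct set of atoms, giving 2 matches.

2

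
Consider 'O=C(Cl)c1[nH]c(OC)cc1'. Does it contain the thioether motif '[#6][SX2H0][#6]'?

No

The pattern [#6][SX2H0][#6] describes an aliphatic sulfur bridging two carbons with no H on the sulfur — a thioether.
The closest candidate here is a methoxy ether (-OCH3), but the bridging atom is O, not S. No other fragment satisfies the full query, so there is no match.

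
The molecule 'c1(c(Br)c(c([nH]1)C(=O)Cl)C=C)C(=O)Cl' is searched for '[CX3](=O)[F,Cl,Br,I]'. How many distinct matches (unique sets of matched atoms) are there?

[CX3](=O)[F,Cl,Br,I] is the SMARTS for an acyl halide: a carbonyl carbon bonded to a halogen.
The molecule carries 2 separate instances of an acyl chloride (-C(=O)Cl) meeting every constraint; each maps to a distinct set of atoms, giving 2 matches.

2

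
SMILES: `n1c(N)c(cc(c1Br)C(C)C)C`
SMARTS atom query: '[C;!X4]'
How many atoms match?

The query [C;!X4] means: aliphatic carbon that does not have four total connections.
Check the 12 heavy atoms by environment: 1× n (aromatic, X2) → no; 5× c (aromatic, X3) → no; 1× N (X3) → no; 4× C (X4) → no; 1× Br (X1) → no.
No environment satisfies the query, so 0 matching atoms.

0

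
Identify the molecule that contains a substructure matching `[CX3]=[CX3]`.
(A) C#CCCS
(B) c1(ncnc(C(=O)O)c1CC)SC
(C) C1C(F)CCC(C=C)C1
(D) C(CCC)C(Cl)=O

C

[CX3]=[CX3] describes a non-aromatic C=C double bond between two sp2 carbons (an alkene).
(A) has an ethynyl group (-C#CH) but the C-C bond is a triple bond, not a double bond.
(B) has an ethyl group (-CH2CH3) but its C-C bond is a single bond between CX4 carbons, not CX3=CX3.
(C) contains a vinyl group (-CH=CH2), which satisfies every atom and bond constraint.
(D) has an ethyl group (-CH2CH3) but its C-C bond is a single bond between CX4 carbons, not CX3=CX3.
So the answer is (C).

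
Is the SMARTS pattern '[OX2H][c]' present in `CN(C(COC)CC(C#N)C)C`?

The pattern [OX2H][c] describes a hydroxyl oxygen attached to an aromatic carbon — a phenol.
The closest candidate here is a methoxy ether (-OCH3), but the oxygen has H0, not H1. No other fragment satisfies the full query, so there is no match.

No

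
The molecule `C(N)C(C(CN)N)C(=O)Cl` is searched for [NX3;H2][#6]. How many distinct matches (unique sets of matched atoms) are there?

3

[NX3;H2][#6] is the SMARTS for a primary amine: a trivalent nitrogen with two H attached to carbon.
The molecule carries 3 separate instances of a primary amino group (-NH2) meeting every constraint; each maps to a distinct set of atoms, giving 3 matches.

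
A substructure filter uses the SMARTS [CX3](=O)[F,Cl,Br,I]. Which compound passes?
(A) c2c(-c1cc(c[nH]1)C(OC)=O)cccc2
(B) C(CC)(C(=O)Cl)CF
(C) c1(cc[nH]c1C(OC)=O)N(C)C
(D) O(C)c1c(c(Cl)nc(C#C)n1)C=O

[CX3](=O)[F,Cl,Br,I] describes a carbonyl carbon bonded to a halogen (an acyl halide).
(A) has a methyl-ester group (-C(=O)OCH3) but the carbonyl is bonded to -O-C, not to a halogen.
(B) contains an acyl chloride (-C(=O)Cl), which satisfies every atom and bond constraint.
(C) has a methyl-ester group (-C(=O)OCH3) but the carbonyl is bonded to -O-C, not to a halogen.
(D) has a chloro substituent but the Cl is not on a carbonyl carbon.
So the answer is (B).

B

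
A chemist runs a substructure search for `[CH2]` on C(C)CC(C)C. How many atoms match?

2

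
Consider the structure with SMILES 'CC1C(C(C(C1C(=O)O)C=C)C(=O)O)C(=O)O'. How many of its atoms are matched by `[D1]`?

8

The query [D1] means: atom with exactly one heavy-atom neighbour (degree 1).
Check the 17 heavy atoms by environment: 8× C (D3) → no; 6× O (D1) → match; 2× C (D1) → match; 1× C (D2) → no.
Summing the matching environments: 6 + 2 = 8 matching atoms.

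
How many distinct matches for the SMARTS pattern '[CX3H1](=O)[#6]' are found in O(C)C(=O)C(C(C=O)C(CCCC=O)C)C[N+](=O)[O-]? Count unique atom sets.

[CX3H1](=O)[#6] is the SMARTS for an aldehyde: an sp2 carbon with one H, double-bonded to O and single-bonded to carbon.
The molecule carries 2 separate instances of an aldehyde (-CHO) meeting every constraint; each maps to a distinct set of atoms, giving 2 matches.

2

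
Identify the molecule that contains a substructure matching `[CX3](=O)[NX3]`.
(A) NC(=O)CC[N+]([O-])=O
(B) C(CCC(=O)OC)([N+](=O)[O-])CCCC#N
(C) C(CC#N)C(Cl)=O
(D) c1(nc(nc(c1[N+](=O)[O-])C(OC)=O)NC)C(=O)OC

A

[CX3](=O)[NX3] describes a carbonyl carbon bonded to a trivalent nitrogen (an amide).
(A) contains a primary amide (-C(=O)NH2), which satisfies every atom and bond constraint.
(B) has a methyl-ester group (-C(=O)OCH3) but the carbonyl is bonded to O, not to an NX3 nitrogen.
(C) has a nitrile (-C#N) but the nitrile N is NX1 (triple-bonded), not NX3.
(D) has a methyl-ester group (-C(=O)OCH3) but the carbonyl is bonded to O, not to an NX3 nitrogen.
So the answer is (A).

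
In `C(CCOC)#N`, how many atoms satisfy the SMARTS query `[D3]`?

The query [D3] means: atom with exactly three heavy-atom neighbours.
Check the 6 heavy atoms by environment: 3× C (D2) → no; 1× O (D2) → no; 1× C (D1) → no; 1× N (D1) → no.
No environment satisfies the query, so 0 matching atoms.

0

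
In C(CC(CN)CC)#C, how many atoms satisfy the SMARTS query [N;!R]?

The query [N;!R] means: aliphatic nitrogen not in a ring.
Check the 8 heavy atoms by environment: 7× C (acyclic) → no; 1× N (acyclic) → match.
That gives 1 matching atom.

1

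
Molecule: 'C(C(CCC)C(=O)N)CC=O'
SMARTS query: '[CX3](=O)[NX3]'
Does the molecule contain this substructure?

Yes

The pattern [CX3](=O)[NX3] describes a carbonyl carbon bonded to a trivalent nitrogen — an amide.
The molecule carries a primary amide (-C(=O)NH2), whose atoms satisfy every constraint of the query, so the pattern matches.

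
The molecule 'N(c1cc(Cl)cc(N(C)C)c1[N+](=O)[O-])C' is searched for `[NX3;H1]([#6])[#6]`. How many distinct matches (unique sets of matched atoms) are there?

[NX3;H1]([#6])[#6] is the SMARTS for a secondary amine: a trivalent nitrogen with one H, bonded to two carbons.
Exactly one fragment in the molecule meets all constraints, giving 1 match.

1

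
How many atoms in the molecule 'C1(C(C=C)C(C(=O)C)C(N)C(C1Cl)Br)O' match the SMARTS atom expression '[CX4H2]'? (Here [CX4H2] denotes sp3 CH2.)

0

Check the 15 heavy atoms by environment: 6× C (H1, X4) → no; 1× O (H1, X2) → no; 1× C (H1, X3) → no; 1× C (H2, X3) → no; 1× N (H2, X3) → no; 1× Br (H0, X1) → no; 1× Cl (H0, X1) → no; 1× C (H0, X3) → no; 1× O (H0, X1) → no; 1× C (H3, X4) → no.
No environment satisfies the query, so 0 matching atoms.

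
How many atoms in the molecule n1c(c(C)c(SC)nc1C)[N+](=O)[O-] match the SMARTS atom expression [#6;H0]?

4

The query [#6;H0] means: any carbon with no attached hydrogen.
Check the 13 heavy atoms by environment: 2× n (aromatic, H0) → no; 4× c (aromatic, H0) → match; 3× C (H3) → no; 1× N (charge +1, H0) → no; 1× O (charge -1, H0) → no; 1× O (H0) → no; 1× S (H0) → no.
That gives 4 matching atoms.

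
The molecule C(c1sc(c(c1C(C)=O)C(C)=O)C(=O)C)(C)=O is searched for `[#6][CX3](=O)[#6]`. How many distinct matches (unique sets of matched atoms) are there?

4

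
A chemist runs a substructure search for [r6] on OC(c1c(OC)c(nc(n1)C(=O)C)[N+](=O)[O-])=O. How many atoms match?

6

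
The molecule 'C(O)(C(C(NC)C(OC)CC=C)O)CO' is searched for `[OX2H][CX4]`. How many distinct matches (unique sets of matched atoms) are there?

[OX2H][CX4] is the SMARTS for an aliphatic alcohol: a hydroxyl oxygen bound to an sp3 (X4) carbon.
The molecule carries 3 separate instances of a hydroxyl group (-OH) meeting every constraint; each maps to a distinct set of atoms, giving 3 matches.

3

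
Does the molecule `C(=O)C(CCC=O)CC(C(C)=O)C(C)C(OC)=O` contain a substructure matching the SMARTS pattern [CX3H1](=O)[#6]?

Yes

The pattern [CX3H1](=O)[#6] describes an sp2 carbon with one H, double-bonded to O and single-bonded to carbon — an aldehyde.
The molecule carries an aldehyde (-CHO), whose atoms satisfy every constraint of the query, so the pattern matches.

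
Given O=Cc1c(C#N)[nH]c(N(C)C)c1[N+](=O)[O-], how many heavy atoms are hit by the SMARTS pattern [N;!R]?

Check the 15 heavy atoms by environment: 1× n (aromatic, in 5-ring) → no; 4× c (aromatic, in 5-ring) → no; 4× C (acyclic) → no; 2× O (acyclic) → no; 2× N (acyclic) → match; 1× N (charge +1, acyclic) → match; 1× O (charge -1, acyclic) → no.
Summing the matching environments: 2 + 1 = 3 matching atoms.

3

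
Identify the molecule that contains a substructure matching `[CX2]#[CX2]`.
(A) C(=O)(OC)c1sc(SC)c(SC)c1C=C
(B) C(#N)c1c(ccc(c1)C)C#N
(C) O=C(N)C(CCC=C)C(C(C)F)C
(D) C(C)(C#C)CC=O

[CX2]#[CX2] describes a carbon-carbon triple bond (an alkyne).
(A) has a vinyl group (-CH=CH2) but the C=C is a double bond; both carbons are CX3, not CX2.
(B) has a nitrile (-C#N) but the triple bond is C#N, not C#C.
(C) has a vinyl group (-CH=CH2) but the C=C is a double bond; both carbons are CX3, not CX2.
(D) contains an ethynyl group (-C#CH), which satisfies every atom and bond constraint.
So the answer is (D).

D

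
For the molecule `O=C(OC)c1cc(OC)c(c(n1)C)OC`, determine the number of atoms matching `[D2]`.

5

The query [D2] means: atom with exactly two heavy-atom neighbours.
Check the 15 heavy atoms by environment: 1× n (aromatic, D2) → match; 4× c (aromatic, D3) → no; 1× c (aromatic, D2) → match; 1× C (D3) → no; 1× O (D1) → no; 3× O (D2) → match; 4× C (D1) → no.
Summing the matching environments: 1 + 1 + 3 = 5 matching atoms.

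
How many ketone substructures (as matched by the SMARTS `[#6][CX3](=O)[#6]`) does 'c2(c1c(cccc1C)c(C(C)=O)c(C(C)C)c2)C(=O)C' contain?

2

[#6][CX3](=O)[#6] is the SMARTS for a ketone: a carbonyl carbon (no H) flanked by two carbons.
The molecule carries 2 separate instances of an acetyl/ketone group (-C(=O)CH3) meeting every constraint; each maps to a distinct set of atoms, giving 2 matches.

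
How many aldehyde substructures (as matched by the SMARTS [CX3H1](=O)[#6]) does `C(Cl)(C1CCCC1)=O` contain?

[CX3H1](=O)[#6] is the SMARTS for an aldehyde: an sp2 carbon with one H, double-bonded to O and single-bonded to carbon.
No fragment in the molecule satisfies every constraint, giving 0 matches.

0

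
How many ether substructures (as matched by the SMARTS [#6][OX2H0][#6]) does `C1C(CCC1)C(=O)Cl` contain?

0

[#6][OX2H0][#6] is the SMARTS for an ether: an aliphatic oxygen bridging two carbons with no H on the oxygen.
No fragment in the molecule satisfies every constraint, giving 0 matches.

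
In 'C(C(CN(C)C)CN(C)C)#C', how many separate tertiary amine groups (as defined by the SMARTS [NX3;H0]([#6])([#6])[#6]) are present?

2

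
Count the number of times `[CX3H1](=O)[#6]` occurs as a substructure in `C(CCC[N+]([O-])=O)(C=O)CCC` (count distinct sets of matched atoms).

[CX3H1](=O)[#6] is the SMARTS for an aldehyde: an sp2 carbon with one H, double-bonded to O and single-bonded to carbon.
Exactly one fragment in the molecule meets all constraints, giving 1 match.

1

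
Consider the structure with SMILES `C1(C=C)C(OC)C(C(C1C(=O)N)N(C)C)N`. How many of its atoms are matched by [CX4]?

8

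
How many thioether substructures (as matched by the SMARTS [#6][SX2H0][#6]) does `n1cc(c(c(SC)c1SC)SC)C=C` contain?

3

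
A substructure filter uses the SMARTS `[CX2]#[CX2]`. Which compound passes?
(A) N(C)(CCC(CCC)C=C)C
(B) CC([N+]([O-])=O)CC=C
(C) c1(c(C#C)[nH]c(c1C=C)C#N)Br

C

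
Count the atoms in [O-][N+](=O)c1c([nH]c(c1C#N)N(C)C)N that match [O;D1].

2

The query [O;D1] means: aliphatic oxygen bonded to exactly one heavy atom.
Check the 14 heavy atoms by environment: 1× n (aromatic, D2) → no; 4× c (aromatic, D3) → no; 1× N (D3) → no; 2× C (D1) → no; 1× C (D2) → no; 2× N (D1) → no; 1× N (charge +1, D3) → no; 1× O (charge -1, D1) → match; 1× O (D1) → match.
Summing the matching environments: 1 + 1 = 2 matching atoms.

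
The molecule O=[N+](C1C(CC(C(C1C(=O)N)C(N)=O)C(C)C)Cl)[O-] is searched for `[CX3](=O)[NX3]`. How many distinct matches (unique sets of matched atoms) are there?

2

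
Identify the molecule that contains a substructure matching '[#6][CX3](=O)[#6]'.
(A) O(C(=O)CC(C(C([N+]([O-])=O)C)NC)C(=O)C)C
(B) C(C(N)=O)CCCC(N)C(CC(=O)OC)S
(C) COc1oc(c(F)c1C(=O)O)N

A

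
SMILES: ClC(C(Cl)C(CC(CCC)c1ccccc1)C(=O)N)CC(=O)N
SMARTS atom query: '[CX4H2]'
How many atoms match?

4

The query [CX4H2] means: sp3 carbon (X4) with exactly two hydrogens.
Check the 23 heavy atoms by environment: 4× C (H2, X4) → match; 4× C (H1, X4) → no; 2× Cl (H0, X1) → no; 2× C (H0, X3) → no; 2× O (H0, X1) → no; 2× N (H2, X3) → no; 1× c (aromatic, H0, X3) → no; 5× c (aromatic, H1, X3) → no; 1× C (H3, X4) → no.
That gives 4 matching atoms.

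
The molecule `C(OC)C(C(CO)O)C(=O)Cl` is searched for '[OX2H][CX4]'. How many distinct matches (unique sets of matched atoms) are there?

2

[OX2H][CX4] is the SMARTS for an aliphatic alcohol: a hydroxyl oxygen bound to an sp3 (X4) carbon.
The molecule carries 2 separate instances of a hydroxyl group (-OH) meeting every constraint; each maps to a distinct set of atoms, giving 2 matches.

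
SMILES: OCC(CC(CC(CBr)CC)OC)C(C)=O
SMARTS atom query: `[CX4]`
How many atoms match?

11

The query [CX4] means: C with X4: aliphatic carbon with exactly 4 total connections (bonds + H).
Check the 16 heavy atoms by environment: 11× C (X4) → match; 2× O (X2) → no; 1× Br (X1) → no; 1× C (X3) → no; 1× O (X1) → no.
That gives 11 matching atoms.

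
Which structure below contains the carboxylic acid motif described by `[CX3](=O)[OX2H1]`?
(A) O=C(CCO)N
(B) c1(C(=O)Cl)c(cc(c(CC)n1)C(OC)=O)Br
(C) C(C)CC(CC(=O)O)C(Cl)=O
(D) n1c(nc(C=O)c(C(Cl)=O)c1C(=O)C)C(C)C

C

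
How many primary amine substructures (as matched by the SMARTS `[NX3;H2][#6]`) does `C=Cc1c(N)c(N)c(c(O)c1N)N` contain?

[NX3;H2][#6] is the SMARTS for a primary amine: a trivalent nitrogen with two H attached to carbon.
The molecule carries 4 separate instances of a primary amino group (-NH2) meeting every constraint; each maps to a distinct set of atoms, giving 4 matches.

4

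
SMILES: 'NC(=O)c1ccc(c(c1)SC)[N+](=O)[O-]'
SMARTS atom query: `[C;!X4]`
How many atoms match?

1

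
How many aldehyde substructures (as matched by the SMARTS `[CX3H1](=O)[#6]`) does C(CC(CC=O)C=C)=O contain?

2

[CX3H1](=O)[#6] is the SMARTS for an aldehyde: an sp2 carbon with one H, double-bonded to O and single-bonded to carbon.
The molecule carries 2 separate instances of an aldehyde (-CHO) meeting every constraint; each maps to a distinct set of atoms, giving 2 matches.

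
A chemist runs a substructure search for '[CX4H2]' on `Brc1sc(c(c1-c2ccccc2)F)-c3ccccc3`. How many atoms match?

0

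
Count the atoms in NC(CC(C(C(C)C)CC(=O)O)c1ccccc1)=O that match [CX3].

2

Check the 19 heavy atoms by environment: 7× C (X4) → no; 2× C (X3) → match; 2× O (X1) → no; 1× N (X3) → no; 6× c (aromatic, X3) → no; 1× O (X2) → no.
That gives 2 matching atoms.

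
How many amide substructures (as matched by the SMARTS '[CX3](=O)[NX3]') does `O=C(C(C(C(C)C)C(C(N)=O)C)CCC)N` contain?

[CX3](=O)[NX3] is the SMARTS for an amide: a carbonyl carbon bonded to a trivalent nitrogen.
The molecule carries 2 separate instances of a primary amide (-C(=O)NH2) meeting every constraint; each maps to a distinct set of atoms, giving 2 matches.

2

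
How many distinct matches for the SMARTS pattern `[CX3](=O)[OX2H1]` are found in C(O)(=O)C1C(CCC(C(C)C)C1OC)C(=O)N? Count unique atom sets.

[CX3](=O)[OX2H1] is the SMARTS for a carboxylic acid: an sp2 carbon double-bonded to O and single-bonded to an -OH oxygen.
Exactly one fragment in the molecule meets all constraints, giving 1 match.

1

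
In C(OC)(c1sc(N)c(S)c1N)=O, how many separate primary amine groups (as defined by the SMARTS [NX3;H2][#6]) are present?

2

[NX3;H2][#6] is the SMARTS for a primary amine: a trivalent nitrogen with two H attached to carbon.
The molecule carries 2 separate instances of a primary amino group (-NH2) meeting every constraint; each maps to a distinct set of atoms, giving 2 matches.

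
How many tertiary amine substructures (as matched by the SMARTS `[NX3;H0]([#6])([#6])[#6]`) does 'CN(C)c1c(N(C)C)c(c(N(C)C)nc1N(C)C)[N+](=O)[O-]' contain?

4

[NX3;H0]([#6])([#6])[#6] is the SMARTS for a tertiary amine: a trivalent nitrogen with no H, bonded to three carbons.
The molecule carries 4 separate instances of a dimethylamino group (-N(CH3)2) meeting every constraint; each maps to a distinct set of atoms, giving 4 matches.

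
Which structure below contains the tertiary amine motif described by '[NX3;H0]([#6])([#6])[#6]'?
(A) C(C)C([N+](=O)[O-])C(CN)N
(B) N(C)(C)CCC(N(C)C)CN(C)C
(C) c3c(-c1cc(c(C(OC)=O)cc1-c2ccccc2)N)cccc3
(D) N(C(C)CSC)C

[NX3;H0]([#6])([#6])[#6] describes a trivalent nitrogen with no H, bonded to three carbons (a tertiary amine).
(A) has a primary amino group (-NH2) but the nitrogen has H2, not H0 with three carbons.
(B) contains a dimethylamino group (-N(CH3)2), which satisfies every atom and bond constraint.
(C) has a primary amino group (-NH2) but the nitrogen has H2, not H0 with three carbons.
(D) has an N-methylamino group (-NHCH3) but the nitrogen still has one H (H1), not H0.
So the answer is (B).

B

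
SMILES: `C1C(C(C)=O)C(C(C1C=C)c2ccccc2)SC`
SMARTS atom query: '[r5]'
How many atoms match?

The query [r5] means: r5 matches atoms in a five-membered ring.
Check the 18 heavy atoms by environment: 5× C (in 5-ring) → match; 5× C (acyclic) → no; 6× c (aromatic, in 6-ring) → no; 1× O (acyclic) → no; 1× S (acyclic) → no.
That gives 5 matching atoms.

5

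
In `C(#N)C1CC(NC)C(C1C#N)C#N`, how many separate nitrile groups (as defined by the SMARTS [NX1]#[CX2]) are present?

[NX1]#[CX2] is the SMARTS for a nitrile: a nitrogen triple-bonded to a two-connected carbon.
The molecule carries 3 separate instances of a nitrile (-C#N) meeting every constraint; each maps to a distinct set of atoms, giving 3 matches.

3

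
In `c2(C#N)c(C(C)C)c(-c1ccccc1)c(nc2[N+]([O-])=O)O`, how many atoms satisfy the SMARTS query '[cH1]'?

The query [cH1] means: aromatic carbon bearing exactly one hydrogen.
Check the 21 heavy atoms by environment: 1× n (aromatic, H0) → no; 6× c (aromatic, H0) → no; 1× C (H0) → no; 1× N (H0) → no; 1× N (charge +1, H0) → no; 1× O (charge -1, H0) → no; 1× O (H0) → no; 1× O (H1) → no; 5× c (aromatic, H1) → match; 1× C (H1) → no; 2× C (H3) → no.
That gives 5 matching atoms.

5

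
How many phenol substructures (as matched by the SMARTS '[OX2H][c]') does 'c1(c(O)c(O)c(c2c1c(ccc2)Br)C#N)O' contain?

3

[OX2H][c] is the SMARTS for a phenol: a hydroxyl oxygen attached to an aromatic carbon.
The molecule carries 3 separate instances of a hydroxyl group (-OH) meeting every constraint; each maps to a distinct set of atoms, giving 3 matches.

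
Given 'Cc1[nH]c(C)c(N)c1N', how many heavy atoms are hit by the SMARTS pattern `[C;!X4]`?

The query [C;!X4] means: aliphatic carbon that does not have four total connections.
Check the 9 heavy atoms by environment: 1× n (aromatic, X3) → no; 4× c (aromatic, X3) → no; 2× C (X4) → no; 2× N (X3) → no.
No environment satisfies the query, so 0 matching atoms.

0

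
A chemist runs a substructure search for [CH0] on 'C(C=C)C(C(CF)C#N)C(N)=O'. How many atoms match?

2

The query [CH0] means: aliphatic carbon with no attached hydrogen.
Check the 12 heavy atoms by environment: 3× C (H2) → no; 3× C (H1) → no; 2× C (H0) → match; 1× O (H0) → no; 1× N (H2) → no; 1× N (H0) → no; 1× F (H0) → no.
That gives 2 matching atoms.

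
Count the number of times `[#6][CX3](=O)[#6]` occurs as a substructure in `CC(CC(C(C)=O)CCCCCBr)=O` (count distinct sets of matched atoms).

2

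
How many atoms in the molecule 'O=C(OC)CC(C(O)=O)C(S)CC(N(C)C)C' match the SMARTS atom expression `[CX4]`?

9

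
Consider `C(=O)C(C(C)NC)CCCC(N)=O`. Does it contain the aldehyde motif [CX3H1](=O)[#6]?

Yes

The pattern [CX3H1](=O)[#6] describes an sp2 carbon with one H, double-bonded to O and single-bonded to carbon — an aldehyde.
The molecule carries an aldehyde (-CHO), whose atoms satisfy every constraint of the query, so the pattern matches.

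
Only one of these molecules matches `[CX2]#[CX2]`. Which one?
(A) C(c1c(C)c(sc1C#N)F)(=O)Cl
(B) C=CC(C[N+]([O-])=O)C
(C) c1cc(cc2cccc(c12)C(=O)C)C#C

C

[CX2]#[CX2] describes a carbon-carbon triple bond (an alkyne).
(A) has a nitrile (-C#N) but the triple bond is C#N, not C#C.
(B) has a vinyl group (-CH=CH2) but the C=C is a double bond; both carbons are CX3, not CX2.
(C) contains an ethynyl group (-C#CH), which satisfies every atom and bond constraint.
So the answer is (C).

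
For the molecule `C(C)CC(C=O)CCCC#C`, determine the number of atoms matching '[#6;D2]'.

The query [#6;D2] means: any carbon bonded to exactly two heavy atoms.
Check the 11 heavy atoms by environment: 7× C (D2) → match; 1× C (D3) → no; 1× O (D1) → no; 2× C (D1) → no.
That gives 7 matching atoms.

7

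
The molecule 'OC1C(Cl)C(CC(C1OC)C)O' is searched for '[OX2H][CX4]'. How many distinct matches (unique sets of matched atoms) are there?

2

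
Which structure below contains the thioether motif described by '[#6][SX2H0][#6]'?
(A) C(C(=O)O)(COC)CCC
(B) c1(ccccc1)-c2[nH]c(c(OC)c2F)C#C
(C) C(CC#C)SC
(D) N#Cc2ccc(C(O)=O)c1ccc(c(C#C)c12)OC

C

[#6][SX2H0][#6] describes an aliphatic sulfur bridging two carbons with no H on the sulfur (a thioether).
(A) has a methoxy ether (-OCH3) but the bridging atom is O, not S.
(B) has a methoxy ether (-OCH3) but the bridging atom is O, not S.
(C) contains a methylthio ether (-SCH3), which satisfies every atom and bond constraint.
(D) has a methoxy ether (-OCH3) but the bridging atom is O, not S.
So the answer is (C).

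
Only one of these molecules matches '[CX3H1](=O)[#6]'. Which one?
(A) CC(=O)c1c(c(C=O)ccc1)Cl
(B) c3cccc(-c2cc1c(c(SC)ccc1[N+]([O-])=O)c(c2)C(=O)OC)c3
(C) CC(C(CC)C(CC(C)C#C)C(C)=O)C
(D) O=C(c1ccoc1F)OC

A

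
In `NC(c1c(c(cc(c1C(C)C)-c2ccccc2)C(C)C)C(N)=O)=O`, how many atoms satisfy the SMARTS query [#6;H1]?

The query [#6;H1] means: any carbon bearing exactly one hydrogen.
Check the 24 heavy atoms by environment: 6× c (aromatic, H0) → no; 6× c (aromatic, H1) → match; 2× C (H1) → match; 4× C (H3) → no; 2× C (H0) → no; 2× O (H0) → no; 2× N (H2) → no.
Summing the matching environments: 6 + 2 = 8 matching atoms.

8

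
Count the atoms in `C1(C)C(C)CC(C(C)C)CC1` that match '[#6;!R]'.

The query [#6;!R] means: carbon not in any ring.
Check the 11 heavy atoms by environment: 6× C (in 6-ring) → no; 5× C (acyclic) → match.
That gives 5 matching atoms.

5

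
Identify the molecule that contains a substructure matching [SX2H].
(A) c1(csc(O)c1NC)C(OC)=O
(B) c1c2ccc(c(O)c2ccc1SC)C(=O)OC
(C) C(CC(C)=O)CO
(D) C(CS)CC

[SX2H] describes an aliphatic sulfur with two connections, one being H (a thiol).
(A) has a hydroxyl group (-OH) but it is an -OH, not an -SH.
(B) has a hydroxyl group (-OH) but it is an -OH, not an -SH.
(C) has a hydroxyl group (-OH) but it is an -OH, not an -SH.
(D) contains a thiol (-SH), which satisfies every atom and bond constraint.
So the answer is (D).

D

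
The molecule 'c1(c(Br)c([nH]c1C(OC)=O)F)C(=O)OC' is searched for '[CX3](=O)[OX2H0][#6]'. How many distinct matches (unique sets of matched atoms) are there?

2

[CX3](=O)[OX2H0][#6] is the SMARTS for an ester: a carbonyl carbon bonded to an oxygen that is itself bonded to carbon (no H on that O).
The molecule carries 2 separate instances of a methyl-ester group (-C(=O)OCH3) meeting every constraint; each maps to a distinct set of atoms, giving 2 matches.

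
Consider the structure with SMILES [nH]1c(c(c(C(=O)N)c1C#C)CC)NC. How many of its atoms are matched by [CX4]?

3

The query [CX4] means: C with X4: aliphatic carbon with exactly 4 total connections (bonds + H).
Check the 14 heavy atoms by environment: 1× n (aromatic, X3) → no; 4× c (aromatic, X3) → no; 3× C (X4) → match; 2× C (X2) → no; 2× N (X3) → no; 1× C (X3) → no; 1× O (X1) → no.
That gives 3 matching atoms.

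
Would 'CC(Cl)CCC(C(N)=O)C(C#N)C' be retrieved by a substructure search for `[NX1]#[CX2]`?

The pattern [NX1]#[CX2] describes a nitrogen triple-bonded to a two-connected carbon — a nitrile.
The molecule carries a nitrile (-C#N), whose atoms satisfy every constraint of the query, so the pattern matches.

Yes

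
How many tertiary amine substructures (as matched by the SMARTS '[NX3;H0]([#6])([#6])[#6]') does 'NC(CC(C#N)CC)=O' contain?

0

[NX3;H0]([#6])([#6])[#6] is the SMARTS for a tertiary amine: a trivalent nitrogen with no H, bonded to three carbons.
The molecule has a primary amide (-C(=O)NH2), but the amide nitrogen has H2 and only one carbon neighbour; nothing else fits, so there are 0 matches.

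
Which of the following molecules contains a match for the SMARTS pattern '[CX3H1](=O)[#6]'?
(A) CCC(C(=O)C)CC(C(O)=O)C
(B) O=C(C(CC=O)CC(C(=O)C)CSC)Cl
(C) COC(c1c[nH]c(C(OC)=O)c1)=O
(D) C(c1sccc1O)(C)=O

B

[CX3H1](=O)[#6] describes an sp2 carbon with one H, double-bonded to O and single-bonded to carbon (an aldehyde).
(A) has a carboxylic acid group (-C(=O)OH) but the carbonyl carbon has H0 and is bonded to O, not H1.
(B) contains an aldehyde (-CHO), which satisfies every atom and bond constraint.
(C) has a methyl-ester group (-C(=O)OCH3) but the carbonyl carbon has H0, not H1.
(D) has an acetyl/ketone group (-C(=O)CH3) but the carbonyl carbon has H0 (two carbon neighbours), not H1.
So the answer is (B).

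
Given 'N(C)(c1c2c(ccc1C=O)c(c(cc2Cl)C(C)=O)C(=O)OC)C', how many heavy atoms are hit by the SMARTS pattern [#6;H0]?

9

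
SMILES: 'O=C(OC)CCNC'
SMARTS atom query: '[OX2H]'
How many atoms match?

0

The query [OX2H] means: aliphatic oxygen with two connections, one of which is H — an -OH oxygen.
Check the 8 heavy atoms by environment: 2× C (H2, X4) → no; 1× C (H0, X3) → no; 1× O (H0, X1) → no; 1× O (H0, X2) → no; 2× C (H3, X4) → no; 1× N (H1, X3) → no.
No environment satisfies the query, so 0 matching atoms.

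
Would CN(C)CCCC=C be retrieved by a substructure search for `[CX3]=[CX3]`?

Yes

The pattern [CX3]=[CX3] describes a non-aromatic C=C double bond between two sp2 carbons — an alkene.
The molecule carries a vinyl group (-CH=CH2), whose atoms satisfy every constraint of the query, so the pattern matches.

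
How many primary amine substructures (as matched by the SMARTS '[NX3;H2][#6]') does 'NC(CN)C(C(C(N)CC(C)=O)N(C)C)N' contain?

[NX3;H2][#6] is the SMARTS for a primary amine: a trivalent nitrogen with two H attached to carbon.
The molecule carries 4 separate instances of a primary amino group (-NH2) meeting every constraint; each maps to a distinct set of atoms, giving 4 matches.

4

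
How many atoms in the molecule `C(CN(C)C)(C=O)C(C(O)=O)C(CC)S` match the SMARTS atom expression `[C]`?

The query [C] means: uppercase C matches aliphatic (non-aromatic) carbon only.
Check the 15 heavy atoms by environment: 10× C → match; 1× N → no; 3× O → no; 1× S → no.
That gives 10 matching atoms.

10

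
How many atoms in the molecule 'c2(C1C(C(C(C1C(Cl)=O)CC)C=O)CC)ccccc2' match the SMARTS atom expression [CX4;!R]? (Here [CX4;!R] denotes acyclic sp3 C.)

4

The query [CX4;!R] means: aliphatic carbon with four total connections, not in a ring.
Check the 20 heavy atoms by environment: 5× C (X4, in 5-ring) → no; 4× C (X4, acyclic) → match; 2× C (X3, acyclic) → no; 2× O (X1, acyclic) → no; 6× c (aromatic, X3, in 6-ring) → no; 1× Cl (X1, acyclic) → no.
That gives 4 matching atoms.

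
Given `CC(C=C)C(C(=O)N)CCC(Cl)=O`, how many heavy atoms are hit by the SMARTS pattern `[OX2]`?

The query [OX2] means: aliphatic oxygen with two total connections — ether, hydroxyl, or ester single-bond O.
Check the 13 heavy atoms by environment: 5× C (X4) → no; 4× C (X3) → no; 2× O (X1) → no; 1× N (X3) → no; 1× Cl (X1) → no.
No environment satisfies the query, so 0 matching atoms.

0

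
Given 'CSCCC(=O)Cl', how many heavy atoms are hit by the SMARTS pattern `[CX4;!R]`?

The query [CX4;!R] means: aliphatic carbon with four total connections, not in a ring.
Check the 7 heavy atoms by environment: 3× C (X4, acyclic) → match; 1× C (X3, acyclic) → no; 1× O (X1, acyclic) → no; 1× Cl (X1, acyclic) → no; 1× S (X2, acyclic) → no.
That gives 3 matching atoms.

3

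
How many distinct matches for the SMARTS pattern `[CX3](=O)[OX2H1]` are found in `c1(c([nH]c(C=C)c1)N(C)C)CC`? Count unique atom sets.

[CX3](=O)[OX2H1] is the SMARTS for a carboxylic acid: an sp2 carbon double-bonded to O and single-bonded to an -OH oxygen.
No fragment in the molecule satisfies every constraint, giving 0 matches.

0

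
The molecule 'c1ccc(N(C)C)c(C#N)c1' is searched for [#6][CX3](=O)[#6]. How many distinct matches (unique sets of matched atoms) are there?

[#6][CX3](=O)[#6] is the SMARTS for a ketone: a carbonyl carbon (no H) flanked by two carbons.
No fragment in the molecule satisfies every constraint, giving 0 matches.

0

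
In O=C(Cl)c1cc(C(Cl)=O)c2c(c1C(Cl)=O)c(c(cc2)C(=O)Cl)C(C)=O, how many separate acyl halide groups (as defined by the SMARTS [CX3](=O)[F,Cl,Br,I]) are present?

4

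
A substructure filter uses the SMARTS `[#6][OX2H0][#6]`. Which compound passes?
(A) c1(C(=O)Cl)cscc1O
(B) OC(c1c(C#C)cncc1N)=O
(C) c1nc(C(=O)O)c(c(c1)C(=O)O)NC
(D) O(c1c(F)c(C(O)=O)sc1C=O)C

D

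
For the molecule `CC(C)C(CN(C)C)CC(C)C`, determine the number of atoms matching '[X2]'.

Check the 12 heavy atoms by environment: 11× C (X4) → no; 1× N (X3) → no.
No environment satisfies the query, so 0 matching atoms.

0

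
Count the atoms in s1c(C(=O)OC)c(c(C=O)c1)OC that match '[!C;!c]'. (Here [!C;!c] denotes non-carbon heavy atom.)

The query [!C;!c] means: neither aliphatic nor aromatic carbon — same as [!#6].
Check the 13 heavy atoms by environment: 1× s (aromatic) → match; 4× c (aromatic) → no; 4× C → no; 4× O → match.
Summing the matching environments: 1 + 4 = 5 matching atoms.

5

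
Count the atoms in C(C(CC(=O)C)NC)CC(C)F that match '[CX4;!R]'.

The query [CX4;!R] means: aliphatic carbon with four total connections, not in a ring.
Check the 12 heavy atoms by environment: 8× C (X4, acyclic) → match; 1× F (X1, acyclic) → no; 1× N (X3, acyclic) → no; 1× C (X3, acyclic) → no; 1× O (X1, acyclic) → no.
That gives 8 matching atoms.

8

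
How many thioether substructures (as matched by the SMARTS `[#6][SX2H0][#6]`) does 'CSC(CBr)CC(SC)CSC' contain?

3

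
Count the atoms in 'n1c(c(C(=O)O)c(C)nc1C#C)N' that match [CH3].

1

The query [CH3] means: aliphatic carbon with exactly three hydrogens.
Check the 13 heavy atoms by environment: 2× n (aromatic, H0) → no; 4× c (aromatic, H0) → no; 1× C (H3) → match; 1× N (H2) → no; 2× C (H0) → no; 1× O (H0) → no; 1× O (H1) → no; 1× C (H1) → no.
That gives 1 matching atom.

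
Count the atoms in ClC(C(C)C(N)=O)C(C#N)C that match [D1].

The query [D1] means: atom with exactly one heavy-atom neighbour (degree 1).
Check the 11 heavy atoms by environment: 2× C (D1) → match; 4× C (D3) → no; 1× Cl (D1) → match; 1× O (D1) → match; 2× N (D1) → match; 1× C (D2) → no.
Summing the matching environments: 2 + 1 + 1 + 2 = 6 matching atoms.

6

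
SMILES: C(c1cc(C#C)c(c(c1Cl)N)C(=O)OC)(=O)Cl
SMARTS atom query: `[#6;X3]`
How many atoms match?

8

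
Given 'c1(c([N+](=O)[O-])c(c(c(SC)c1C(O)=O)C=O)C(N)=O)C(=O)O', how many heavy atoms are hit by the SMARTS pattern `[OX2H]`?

2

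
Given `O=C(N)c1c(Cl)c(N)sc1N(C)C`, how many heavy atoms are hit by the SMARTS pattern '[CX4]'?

The query [CX4] means: C with X4: aliphatic carbon with exactly 4 total connections (bonds + H).
Check the 13 heavy atoms by environment: 1× s (aromatic, X2) → no; 4× c (aromatic, X3) → no; 3× N (X3) → no; 2× C (X4) → match; 1× C (X3) → no; 1× O (X1) → no; 1× Cl (X1) → no.
That gives 2 matching atoms.

2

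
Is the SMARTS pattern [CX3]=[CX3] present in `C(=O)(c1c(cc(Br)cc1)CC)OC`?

No

The pattern [CX3]=[CX3] describes a non-aromatic C=C double bond between two sp2 carbons — an alkene.
The closest candidate here is an ethyl group (-CH2CH3), but its C-C bond is a single bond between CX4 carbons, not CX3=CX3. No other fragment satisfies the full query, so there is no match.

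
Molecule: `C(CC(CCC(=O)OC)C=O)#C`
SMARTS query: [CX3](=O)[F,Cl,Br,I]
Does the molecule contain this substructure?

The pattern [CX3](=O)[F,Cl,Br,I] describes a carbonyl carbon bonded to a halogen — an acyl halide.
The closest candidate here is a methyl-ester group (-C(=O)OCH3), but the carbonyl is bonded to -O-C, not to a halogen. No other fragment satisfies the full query, so there is no match.

No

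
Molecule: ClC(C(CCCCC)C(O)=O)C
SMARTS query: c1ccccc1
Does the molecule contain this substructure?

No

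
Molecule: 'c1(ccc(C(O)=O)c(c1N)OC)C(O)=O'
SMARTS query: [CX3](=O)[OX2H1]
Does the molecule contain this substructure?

Yes

The pattern [CX3](=O)[OX2H1] describes an sp2 carbon double-bonded to O and single-bonded to an -OH oxygen — a carboxylic acid.
The molecule carries a carboxylic acid group (-C(=O)OH), whose atoms satisfy every constraint of the query, so the pattern matches.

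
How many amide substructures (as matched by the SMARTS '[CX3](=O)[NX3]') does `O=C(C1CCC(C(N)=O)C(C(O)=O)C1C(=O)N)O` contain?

2

[CX3](=O)[NX3] is the SMARTS for an amide: a carbonyl carbon bonded to a trivalent nitrogen.
The molecule carries 2 separate instances of a primary amide (-C(=O)NH2) meeting every constraint; each maps to a distinct set of atoms, giving 2 matches.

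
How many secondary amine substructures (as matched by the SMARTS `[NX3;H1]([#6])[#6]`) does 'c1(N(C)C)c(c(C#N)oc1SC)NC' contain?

[NX3;H1]([#6])[#6] is the SMARTS for a secondary amine: a trivalent nitrogen with one H, bonded to two carbons.
Exactly one fragment in the molecule meets all constraints, giving 1 match.

1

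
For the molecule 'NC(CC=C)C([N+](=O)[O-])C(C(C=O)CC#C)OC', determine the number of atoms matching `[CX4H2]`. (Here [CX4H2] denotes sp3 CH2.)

The query [CX4H2] means: sp3 carbon (X4) with exactly two hydrogens.
Check the 18 heavy atoms by environment: 2× C (H2, X4) → match; 4× C (H1, X4) → no; 1× C (H0, X2) → no; 1× C (H1, X2) → no; 1× O (H0, X2) → no; 1× C (H3, X4) → no; 1× N (H2, X3) → no; 2× C (H1, X3) → no; 1× C (H2, X3) → no; 1× N (charge +1, H0, X3) → no; 1× O (charge -1, H0, X1) → no; 2× O (H0, X1) → no.
That gives 2 matching atoms.

2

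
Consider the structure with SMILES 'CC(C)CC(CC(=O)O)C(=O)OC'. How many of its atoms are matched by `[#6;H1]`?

2

The query [#6;H1] means: any carbon bearing exactly one hydrogen.
Check the 13 heavy atoms by environment: 2× C (H2) → no; 2× C (H1) → match; 3× C (H3) → no; 2× C (H0) → no; 3× O (H0) → no; 1× O (H1) → no.
That gives 2 matching atoms.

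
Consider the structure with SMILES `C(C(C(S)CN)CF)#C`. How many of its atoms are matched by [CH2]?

The query [CH2] means: aliphatic carbon with exactly two hydrogens.
Check the 9 heavy atoms by environment: 2× C (H2) → match; 3× C (H1) → no; 1× F (H0) → no; 1× C (H0) → no; 1× N (H2) → no; 1× S (H1) → no.
That gives 2 matching atoms.

2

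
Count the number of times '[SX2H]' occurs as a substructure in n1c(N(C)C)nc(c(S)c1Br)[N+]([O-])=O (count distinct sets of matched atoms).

1

[SX2H] is the SMARTS for a thiol: an aliphatic sulfur with two connections, one being H.
Exactly one fragment in the molecule meets all constraints, giving 1 match.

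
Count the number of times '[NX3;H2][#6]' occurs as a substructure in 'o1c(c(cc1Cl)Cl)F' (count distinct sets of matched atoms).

[NX3;H2][#6] is the SMARTS for a primary amine: a trivalent nitrogen with two H attached to carbon.
No fragment in the molecule satisfies every constraint, giving 0 matches.

0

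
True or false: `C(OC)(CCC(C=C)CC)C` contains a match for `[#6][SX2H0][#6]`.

False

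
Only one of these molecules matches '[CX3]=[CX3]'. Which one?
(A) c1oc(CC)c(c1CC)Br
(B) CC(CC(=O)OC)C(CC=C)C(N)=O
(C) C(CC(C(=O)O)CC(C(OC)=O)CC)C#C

B

[CX3]=[CX3] describes a non-aromatic C=C double bond between two sp2 carbons (an alkene).
(A) has an ethyl group (-CH2CH3) but its C-C bond is a single bond between CX4 carbons, not CX3=CX3.
(B) contains a vinyl group (-CH=CH2), which satisfies every atom and bond constraint.
(C) has an ethynyl group (-C#CH) but the C-C bond is a triple bond, not a double bond.
So the answer is (B).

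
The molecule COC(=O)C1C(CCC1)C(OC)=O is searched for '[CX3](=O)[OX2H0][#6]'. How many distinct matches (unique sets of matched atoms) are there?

2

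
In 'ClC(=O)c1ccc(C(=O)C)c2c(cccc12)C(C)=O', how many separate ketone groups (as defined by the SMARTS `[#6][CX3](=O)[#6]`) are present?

2

[#6][CX3](=O)[#6] is the SMARTS for a ketone: a carbonyl carbon (no H) flanked by two carbons.
The molecule carries 2 separate instances of an acetyl/ketone group (-C(=O)CH3) meeting every constraint; each maps to a distinct set of atoms, giving 2 matches.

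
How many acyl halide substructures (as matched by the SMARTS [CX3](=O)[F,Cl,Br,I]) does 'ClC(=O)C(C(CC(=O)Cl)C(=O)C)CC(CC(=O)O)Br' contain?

[CX3](=O)[F,Cl,Br,I] is the SMARTS for an acyl halide: a carbonyl carbon bonded to a halogen.
The molecule carries 2 separate instances of an acyl chloride (-C(=O)Cl) meeting every constraint; each maps to a distinct set of atoms, giving 2 matches.

2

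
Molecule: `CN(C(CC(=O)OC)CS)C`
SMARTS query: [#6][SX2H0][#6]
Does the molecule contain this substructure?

No

The pattern [#6][SX2H0][#6] describes an aliphatic sulfur bridging two carbons with no H on the sulfur — a thioether.
The closest candidate here is a thiol (-SH), but the sulfur has H1, not H0 bridging two carbons. No other fragment satisfies the full query, so there is no match.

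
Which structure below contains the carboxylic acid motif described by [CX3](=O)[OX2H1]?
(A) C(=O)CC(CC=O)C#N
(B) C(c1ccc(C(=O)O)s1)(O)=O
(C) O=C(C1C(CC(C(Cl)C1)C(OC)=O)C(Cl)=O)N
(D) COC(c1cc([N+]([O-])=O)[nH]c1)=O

[CX3](=O)[OX2H1] describes an sp2 carbon double-bonded to O and single-bonded to an -OH oxygen (a carboxylic acid).
(A) has an aldehyde (-CHO) but there is no singly-bonded oxygen on the carbonyl carbon.
(B) contains a carboxylic acid group (-C(=O)OH), which satisfies every atom and bond constraint.
(C) has a primary amide (-C(=O)NH2) but the carbonyl is bonded to N, not to an -OH oxygen.
(D) has a methyl-ester group (-C(=O)OCH3) but the singly-bonded O has no H (OX2H0, not OX2H1).
So the answer is (B).

B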